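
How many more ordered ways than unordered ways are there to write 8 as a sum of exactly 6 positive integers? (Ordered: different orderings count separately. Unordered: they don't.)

19

Compositions: C(7,5) = 21.
Partitions of 8 into exactly 6 parts: 2.
Difference: 21 − 2 = 19.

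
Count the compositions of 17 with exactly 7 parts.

8008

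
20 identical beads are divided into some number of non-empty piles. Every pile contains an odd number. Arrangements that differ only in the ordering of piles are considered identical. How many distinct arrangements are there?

There are too many to list fully; the first 12 (by largest part) are:
19+1
17+3
17+1+1+1
15+5
15+3+1+1
15+1+1+1+1+1
13+7
13+5+1+1
13+3+3+1
13+3+1+1+1+1
13+1+1+1+1+1+1+1
11+9
…and 52 more, for 64 total.

64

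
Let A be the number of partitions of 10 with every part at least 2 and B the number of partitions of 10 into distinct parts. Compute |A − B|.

Partitions of 10 with every part at least 2: 12.
Partitions of 10 into distinct parts: 10.
|12 − 10| = 2.

2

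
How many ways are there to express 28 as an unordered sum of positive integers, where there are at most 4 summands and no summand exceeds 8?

5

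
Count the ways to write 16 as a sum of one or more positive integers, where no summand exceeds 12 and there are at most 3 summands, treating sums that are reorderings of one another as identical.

Listing the qualifying partitions of 16:
4+12
1+3+12
2+2+12
5+11
1+4+11
2+3+11
6+10
1+5+10
2+4+10
3+3+10
7+9
1+6+9
2+5+9
3+4+9
8+8
1+7+8
2+6+8
3+5+8
4+4+8
2+7+7
3+6+7
4+5+7
4+6+6
5+5+6
Counting gives 24.

24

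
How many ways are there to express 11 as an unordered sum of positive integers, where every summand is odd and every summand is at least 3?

2

Listing the qualifying partitions of 11:
11
3, 3, 5
That's 2 in total.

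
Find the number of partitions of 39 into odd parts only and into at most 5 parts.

157

Systematic enumeration (by largest part, then next-largest, …) yields 157.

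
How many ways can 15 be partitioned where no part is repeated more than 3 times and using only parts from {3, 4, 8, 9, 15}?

Enumerating:
15
9,3,3
8,4,3
4,4,4,3
Counting gives 4.

4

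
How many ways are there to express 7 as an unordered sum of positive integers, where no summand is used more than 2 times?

9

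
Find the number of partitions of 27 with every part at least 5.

A partial list (first 12 by largest part):
27
22 + 5
21 + 6
20 + 7
19 + 8
18 + 9
17 + 10
17 + 5 + 5
16 + 11
16 + 6 + 5
15 + 12
15 + 7 + 5
…and 30 more, for 42 total.

42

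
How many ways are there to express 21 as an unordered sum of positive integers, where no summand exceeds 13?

747

Counting exhaustively, 747 partitions satisfy the conditions.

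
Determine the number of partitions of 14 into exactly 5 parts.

23

Listing the qualifying partitions of 14:
1+1+1+1+10
1+1+1+2+9
1+1+1+3+8
1+1+2+2+8
1+1+1+4+7
1+1+2+3+7
1+2+2+2+7
1+1+1+5+6
1+1+2+4+6
1+1+3+3+6
1+2+2+3+6
2+2+2+2+6
1+1+2+5+5
1+1+3+4+5
1+2+2+4+5
1+2+3+3+5
2+2+2+3+5
1+1+4+4+4
1+2+3+4+4
2+2+2+4+4
1+3+3+3+4
2+2+3+3+4
2+3+3+3+3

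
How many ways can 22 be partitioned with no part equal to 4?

617

Enumerating by decreasing first part gives 617 partitions in all.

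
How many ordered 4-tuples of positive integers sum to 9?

56

Place 3 bars in the 8 internal gaps of a row of 9 dots: C(8,3) = 56.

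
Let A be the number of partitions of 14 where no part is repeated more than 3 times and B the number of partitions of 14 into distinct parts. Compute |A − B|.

60

Partitions of 14 where no part is repeated more than 3 times: 82.
Partitions of 14 into distinct parts: 22.
|82 − 22| = 60.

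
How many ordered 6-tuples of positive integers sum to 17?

Equivalently, choose which 5 of the 16 gaps become plus signs: C(16,5) = 4368.

4368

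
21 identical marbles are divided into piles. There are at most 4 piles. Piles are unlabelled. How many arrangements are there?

120

There are 120 such partitions.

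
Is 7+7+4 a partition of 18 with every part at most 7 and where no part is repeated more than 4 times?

Yes

The parts sum to 18, and the condition 'no summand exceeds 7' holds; the condition 'no summand is used more than 4 times' holds.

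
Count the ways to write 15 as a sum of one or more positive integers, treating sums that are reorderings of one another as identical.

176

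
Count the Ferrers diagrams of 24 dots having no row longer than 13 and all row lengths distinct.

79

There are 79 such partitions.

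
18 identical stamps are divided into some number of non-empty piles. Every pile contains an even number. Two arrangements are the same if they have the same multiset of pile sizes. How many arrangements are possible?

There are too many to list fully; the first 12 (by largest part) are:
18
16,2
14,4
14,2,2
12,6
12,4,2
12,2,2,2
10,8
10,6,2
10,4,4
10,4,2,2
10,2,2,2,2
…and 18 more, for 30 total.

30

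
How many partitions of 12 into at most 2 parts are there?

They are:
12
1 + 11
2 + 10
3 + 9
4 + 8
5 + 7
6 + 6

7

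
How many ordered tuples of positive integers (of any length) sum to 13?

4096

There are 12 gaps and each independently is a cut or not, giving 2^12 = 4096.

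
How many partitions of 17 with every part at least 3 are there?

25

Listing the qualifying partitions of 17:
17
14,3
13,4
12,5
11,6
11,3,3
10,7
10,4,3
9,8
9,5,3
9,4,4
8,6,3
8,5,4
8,3,3,3
7,7,3
7,6,4
7,5,5
7,4,3,3
6,6,5
6,5,3,3
6,4,4,3
5,5,4,3
5,4,4,4
5,3,3,3,3
4,4,3,3,3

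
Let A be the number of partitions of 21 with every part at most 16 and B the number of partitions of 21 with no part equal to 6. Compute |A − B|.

164

Partitions of 21 with every part at most 16: 780.
Partitions of 21 with no part equal to 6: 616.
|780 − 616| = 164.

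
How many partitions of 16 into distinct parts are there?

A partial list (first 12 by largest part):
16
15, 1
14, 2
13, 3
13, 2, 1
12, 4
12, 3, 1
11, 5
11, 4, 1
11, 3, 2
10, 6
10, 5, 1
…and 20 more, for 32 total.

32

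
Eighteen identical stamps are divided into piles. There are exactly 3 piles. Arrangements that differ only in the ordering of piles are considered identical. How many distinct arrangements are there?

A partial list (first 12 by largest part):
16, 1, 1
15, 2, 1
14, 3, 1
14, 2, 2
13, 4, 1
13, 3, 2
12, 5, 1
12, 4, 2
12, 3, 3
11, 6, 1
11, 5, 2
11, 4, 3
…and 15 more, for 27 total.

27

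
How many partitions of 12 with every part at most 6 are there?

There are too many to list fully; the first 12 (by largest part) are:
6,6
6,5,1
6,4,2
6,4,1,1
6,3,3
6,3,2,1
6,3,1,1,1
6,2,2,2
6,2,2,1,1
6,2,1,1,1,1
6,1,1,1,1,1,1
5,5,2
…and 46 more, for 58 total.

58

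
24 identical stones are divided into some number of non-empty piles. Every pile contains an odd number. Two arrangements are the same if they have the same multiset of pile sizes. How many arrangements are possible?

Enumerating by decreasing first part gives 122 partitions in all.

122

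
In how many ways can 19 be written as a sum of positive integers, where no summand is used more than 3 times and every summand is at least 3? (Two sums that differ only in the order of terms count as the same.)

36

There are too many to list fully; the first 12 (by largest part) are:
19
3,16
4,15
5,14
6,13
3,3,13
7,12
3,4,12
8,11
3,5,11
4,4,11
9,10
…and 24 more, for 36 total.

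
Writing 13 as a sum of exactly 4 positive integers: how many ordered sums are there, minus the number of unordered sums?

Compositions: C(12,3) = 220.
Unordered (partitions into 4 parts): 18.
Difference: 220 − 18 = 202.

202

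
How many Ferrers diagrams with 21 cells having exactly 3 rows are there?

There are too many to list fully; the first 12 (by largest part) are:
19,1,1
18,2,1
17,3,1
17,2,2
16,4,1
16,3,2
15,5,1
15,4,2
15,3,3
14,6,1
14,5,2
14,4,3
…and 25 more, for 37 total.

37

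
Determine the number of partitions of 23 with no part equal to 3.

628

Counting exhaustively, 628 partitions satisfy the conditions.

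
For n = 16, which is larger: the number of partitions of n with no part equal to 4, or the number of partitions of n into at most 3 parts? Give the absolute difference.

124

Partitions of 16 with no part equal to 4: 154.
Partitions of 16 into at most 3 parts: 30.
|154 − 30| = 124.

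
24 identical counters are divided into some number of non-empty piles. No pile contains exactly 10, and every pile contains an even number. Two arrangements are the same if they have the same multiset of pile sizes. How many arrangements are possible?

62

A partial list (first 12 by largest part):
24
22,2
20,4
20,2,2
18,6
18,4,2
18,2,2,2
16,8
16,6,2
16,4,4
16,4,2,2
16,2,2,2,2
…and 50 more, for 62 total.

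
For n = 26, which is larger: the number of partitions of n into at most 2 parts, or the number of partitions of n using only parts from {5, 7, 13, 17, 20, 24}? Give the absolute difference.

Partitions of 26 into at most 2 parts: 14.
Partitions of 26 using only parts from {5, 7, 13, 17, 20, 24}: 2.
|14 − 2| = 12.

12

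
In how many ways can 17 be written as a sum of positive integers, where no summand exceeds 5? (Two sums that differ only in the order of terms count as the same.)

119

There are 119 such partitions.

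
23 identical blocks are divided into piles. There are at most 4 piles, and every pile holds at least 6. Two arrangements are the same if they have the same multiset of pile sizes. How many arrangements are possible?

12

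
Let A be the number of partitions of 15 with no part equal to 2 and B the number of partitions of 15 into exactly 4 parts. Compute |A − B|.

48

Partitions of 15 with no part equal to 2: 75.
Partitions of 15 into exactly 4 parts: 27.
|75 − 27| = 48.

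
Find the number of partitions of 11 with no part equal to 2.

A partial list (first 12 by largest part):
11
1,10
1,1,9
3,8
1,1,1,8
4,7
1,3,7
1,1,1,1,7
5,6
1,4,6
1,1,3,6
1,1,1,1,1,6
…and 14 more, for 26 total.

26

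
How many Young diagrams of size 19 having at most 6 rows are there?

235

Enumerating by decreasing first part gives 235 partitions in all.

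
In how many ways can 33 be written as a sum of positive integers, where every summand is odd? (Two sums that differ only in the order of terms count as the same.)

There are 448 such partitions.

448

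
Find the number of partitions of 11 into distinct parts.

12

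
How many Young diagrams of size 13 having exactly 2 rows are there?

6

Enumerating:
12, 1
11, 2
10, 3
9, 4
8, 5
7, 6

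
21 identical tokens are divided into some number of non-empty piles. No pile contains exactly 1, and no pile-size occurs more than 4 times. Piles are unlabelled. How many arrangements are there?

There are 147 such partitions.

147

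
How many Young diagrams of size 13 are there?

101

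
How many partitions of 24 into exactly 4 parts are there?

108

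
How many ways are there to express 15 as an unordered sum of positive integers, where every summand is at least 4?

8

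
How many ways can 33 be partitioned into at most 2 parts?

Listing the qualifying partitions of 33:
33
32+1
31+2
30+3
29+4
28+5
27+6
26+7
25+8
24+9
23+10
22+11
21+12
20+13
19+14
18+15
17+16

17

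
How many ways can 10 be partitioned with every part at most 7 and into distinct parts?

Listing the qualifying partitions of 10:
3,7
1,2,7
4,6
1,3,6
1,4,5
2,3,5
1,2,3,4
Counting gives 7.

7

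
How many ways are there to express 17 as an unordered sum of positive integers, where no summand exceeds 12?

285

Systematic enumeration (by largest part, then next-largest, …) yields 285.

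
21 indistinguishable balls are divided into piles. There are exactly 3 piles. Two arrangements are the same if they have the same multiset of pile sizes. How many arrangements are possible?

A partial list (first 12 by largest part):
19+1+1
18+2+1
17+3+1
17+2+2
16+4+1
16+3+2
15+5+1
15+4+2
15+3+3
14+6+1
14+5+2
14+4+3
…and 25 more, for 37 total.

37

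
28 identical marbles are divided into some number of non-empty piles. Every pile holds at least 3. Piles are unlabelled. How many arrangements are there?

Counting exhaustively, 230 partitions satisfy the conditions.

230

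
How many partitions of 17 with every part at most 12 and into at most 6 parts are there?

Direct enumeration gives 151 partitions.

151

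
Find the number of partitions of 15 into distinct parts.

27

A partial list (first 12 by largest part):
15
1,14
2,13
3,12
1,2,12
4,11
1,3,11
5,10
1,4,10
2,3,10
6,9
1,5,9
…and 15 more, for 27 total.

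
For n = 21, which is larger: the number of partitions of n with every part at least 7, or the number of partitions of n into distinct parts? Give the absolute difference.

70

Partitions of 21 with every part at least 7: 6.
Partitions of 21 into distinct parts: 76.
|6 − 76| = 70.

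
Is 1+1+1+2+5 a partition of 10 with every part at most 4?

No

The parts sum to 10, and the condition 'no summand exceeds 4' is violated.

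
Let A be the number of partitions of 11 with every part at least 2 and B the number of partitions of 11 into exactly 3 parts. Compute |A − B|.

4

Partitions of 11 with every part at least 2: 14.
Partitions of 11 into exactly 3 parts: 10.
|14 − 10| = 4.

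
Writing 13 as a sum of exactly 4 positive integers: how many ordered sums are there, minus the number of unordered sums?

202

Compositions: C(12,3) = 220.
Unordered (partitions into 4 parts): 18.
Difference: 220 − 18 = 202.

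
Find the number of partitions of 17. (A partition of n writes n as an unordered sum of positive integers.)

Direct enumeration gives 297 partitions.

297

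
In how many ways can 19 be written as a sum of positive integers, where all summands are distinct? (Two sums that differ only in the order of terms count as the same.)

54

There are too many to list fully; the first 12 (by largest part) are:
19
18,1
17,2
16,3
16,2,1
15,4
15,3,1
14,5
14,4,1
14,3,2
13,6
13,5,1
…and 42 more, for 54 total.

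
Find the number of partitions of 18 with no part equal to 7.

There are 329 such partitions.

329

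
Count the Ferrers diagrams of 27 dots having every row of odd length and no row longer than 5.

33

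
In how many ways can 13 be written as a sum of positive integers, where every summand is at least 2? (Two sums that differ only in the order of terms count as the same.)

24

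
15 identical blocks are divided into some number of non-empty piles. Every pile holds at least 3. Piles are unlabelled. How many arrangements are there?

17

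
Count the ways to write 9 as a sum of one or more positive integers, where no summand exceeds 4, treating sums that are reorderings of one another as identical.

18

The partitions of 9 that satisfy the conditions:
4+4+1
4+3+2
4+3+1+1
4+2+2+1
4+2+1+1+1
4+1+1+1+1+1
3+3+3
3+3+2+1
3+3+1+1+1
3+2+2+2
3+2+2+1+1
3+2+1+1+1+1
3+1+1+1+1+1+1
2+2+2+2+1
2+2+2+1+1+1
2+2+1+1+1+1+1
2+1+1+1+1+1+1+1
1+1+1+1+1+1+1+1+1
Counting gives 18.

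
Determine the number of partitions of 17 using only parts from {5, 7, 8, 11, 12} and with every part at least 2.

2

They are:
12+5
7+5+5
That's 2 in total.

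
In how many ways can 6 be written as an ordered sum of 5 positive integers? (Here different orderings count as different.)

5

Equivalently, choose which 4 of the 5 gaps become plus signs: C(5,4) = 5.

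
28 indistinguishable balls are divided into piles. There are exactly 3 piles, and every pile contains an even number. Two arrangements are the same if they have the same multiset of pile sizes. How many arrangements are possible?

16

Enumerating:
24+2+2
22+4+2
20+6+2
20+4+4
18+8+2
18+6+4
16+10+2
16+8+4
16+6+6
14+12+2
14+10+4
14+8+6
12+12+4
12+10+6
12+8+8
10+10+8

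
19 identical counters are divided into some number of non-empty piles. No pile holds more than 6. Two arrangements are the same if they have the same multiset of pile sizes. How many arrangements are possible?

235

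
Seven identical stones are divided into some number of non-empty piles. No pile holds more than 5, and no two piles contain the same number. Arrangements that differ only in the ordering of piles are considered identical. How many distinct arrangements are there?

3

Listing the qualifying partitions of 7:
5,2
4,3
4,2,1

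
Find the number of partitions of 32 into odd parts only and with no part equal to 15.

352

Enumerating by decreasing first part gives 352 partitions in all.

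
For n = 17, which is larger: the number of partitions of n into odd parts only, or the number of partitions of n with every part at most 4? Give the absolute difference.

34

Partitions of 17 into odd parts only: 38.
Partitions of 17 with every part at most 4: 72.
|38 − 72| = 34.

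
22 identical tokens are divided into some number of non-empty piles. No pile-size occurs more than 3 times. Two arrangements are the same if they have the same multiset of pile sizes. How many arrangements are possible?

484

Counting exhaustively, 484 partitions satisfy the conditions.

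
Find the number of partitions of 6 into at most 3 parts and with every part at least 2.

4

Enumerating:
6
4 + 2
3 + 3
2 + 2 + 2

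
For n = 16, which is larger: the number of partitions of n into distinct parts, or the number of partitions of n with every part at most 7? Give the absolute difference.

Partitions of 16 into distinct parts: 32.
Partitions of 16 with every part at most 7: 164.
|32 − 164| = 132.

132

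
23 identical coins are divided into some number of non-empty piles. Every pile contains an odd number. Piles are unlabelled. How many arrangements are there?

Enumerating by decreasing first part gives 104 partitions in all.

104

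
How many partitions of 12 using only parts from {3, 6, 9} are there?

Enumerating:
9+3
6+6
6+3+3
3+3+3+3

4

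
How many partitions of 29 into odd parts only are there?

256

Systematic enumeration (by largest part, then next-largest, …) yields 256.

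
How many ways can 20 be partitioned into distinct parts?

64

There are too many to list fully; the first 12 (by largest part) are:
20
19+1
18+2
17+3
17+2+1
16+4
16+3+1
15+5
15+4+1
15+3+2
14+6
14+5+1
…and 52 more, for 64 total.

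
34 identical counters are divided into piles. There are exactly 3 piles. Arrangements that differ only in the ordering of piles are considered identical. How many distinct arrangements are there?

A full systematic count gives 96.

96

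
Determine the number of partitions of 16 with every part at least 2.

55

There are too many to list fully; the first 12 (by largest part) are:
16
14,2
13,3
12,4
12,2,2
11,5
11,3,2
10,6
10,4,2
10,3,3
10,2,2,2
9,7
…and 43 more, for 55 total.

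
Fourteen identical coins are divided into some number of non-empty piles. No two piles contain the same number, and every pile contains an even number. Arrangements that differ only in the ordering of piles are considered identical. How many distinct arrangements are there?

5

The partitions of 14 that satisfy the conditions:
14
2, 12
4, 10
6, 8
2, 4, 8
That's 5 in total.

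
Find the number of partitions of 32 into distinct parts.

A full systematic count gives 390.

390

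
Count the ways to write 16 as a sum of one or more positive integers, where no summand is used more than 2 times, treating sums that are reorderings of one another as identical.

Counting exhaustively, 89 partitions satisfy the conditions.

89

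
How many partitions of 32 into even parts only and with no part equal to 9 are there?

231

There are 231 such partitions.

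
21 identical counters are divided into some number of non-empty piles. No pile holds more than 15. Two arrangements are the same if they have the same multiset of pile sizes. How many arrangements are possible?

773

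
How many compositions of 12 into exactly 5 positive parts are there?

330

A composition of 12 into 5 positive parts is chosen by placing 4 dividers among the 11 gaps between 12 units: C(11,4) = 330.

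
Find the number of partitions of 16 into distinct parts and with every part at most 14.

30

A partial list (first 12 by largest part):
2 + 14
3 + 13
1 + 2 + 13
4 + 12
1 + 3 + 12
5 + 11
1 + 4 + 11
2 + 3 + 11
6 + 10
1 + 5 + 10
2 + 4 + 10
1 + 2 + 3 + 10
…and 18 more, for 30 total.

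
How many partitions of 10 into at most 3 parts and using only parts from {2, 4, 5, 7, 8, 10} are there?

They are:
10
8, 2
5, 5
4, 4, 2

4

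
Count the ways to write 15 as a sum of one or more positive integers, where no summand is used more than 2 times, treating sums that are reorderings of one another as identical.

70

There are too many to list fully; the first 12 (by largest part) are:
15
14+1
13+2
13+1+1
12+3
12+2+1
11+4
11+3+1
11+2+2
11+2+1+1
10+5
10+4+1
…and 58 more, for 70 total.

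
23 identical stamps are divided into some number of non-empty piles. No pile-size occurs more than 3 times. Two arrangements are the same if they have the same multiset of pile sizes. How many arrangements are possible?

592

Systematic enumeration (by largest part, then next-largest, …) yields 592.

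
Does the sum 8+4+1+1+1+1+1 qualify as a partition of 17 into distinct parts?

The parts sum to 17, and the condition 'all summands are distinct' is violated.

No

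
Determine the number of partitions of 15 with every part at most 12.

172

Direct enumeration gives 172 partitions.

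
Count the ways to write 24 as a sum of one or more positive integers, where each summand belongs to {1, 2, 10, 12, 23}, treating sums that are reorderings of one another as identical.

A partial list (first 12 by largest part):
1 + 23
12 + 12
2 + 10 + 12
1 + 1 + 10 + 12
2 + 2 + 2 + 2 + 2 + 2 + 12
1 + 1 + 2 + 2 + 2 + 2 + 2 + 12
1 + 1 + 1 + 1 + 2 + 2 + 2 + 2 + 12
1 + 1 + 1 + 1 + 1 + 1 + 2 + 2 + 2 + 12
1 + 1 + 1 + 1 + 1 + 1 + 1 + 1 + 2 + 2 + 12
1 + 1 + 1 + 1 + 1 + 1 + 1 + 1 + 1 + 1 + 2 + 12
1 + 1 + 1 + 1 + 1 + 1 + 1 + 1 + 1 + 1 + 1 + 1 + 12
2 + 2 + 10 + 10
…and 23 more, for 35 total.

35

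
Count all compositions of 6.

Each of the 5 gaps between 6 units is either a break or not: 2^5 = 32.

32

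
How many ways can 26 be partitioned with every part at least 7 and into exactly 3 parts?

5

The partitions of 26 that satisfy the conditions:
12 + 7 + 7
11 + 8 + 7
10 + 9 + 7
10 + 8 + 8
9 + 9 + 8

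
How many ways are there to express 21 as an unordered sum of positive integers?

792

There are 792 such partitions.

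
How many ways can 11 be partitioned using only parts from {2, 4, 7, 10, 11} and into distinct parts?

Enumerating:
11
7,4
That's 2 in total.

2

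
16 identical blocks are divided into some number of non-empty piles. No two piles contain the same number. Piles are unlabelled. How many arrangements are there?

There are too many to list fully; the first 12 (by largest part) are:
16
1,15
2,14
3,13
1,2,13
4,12
1,3,12
5,11
1,4,11
2,3,11
6,10
1,5,10
…and 20 more, for 32 total.

32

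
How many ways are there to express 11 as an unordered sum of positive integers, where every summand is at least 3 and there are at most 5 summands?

6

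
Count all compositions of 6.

Each of the 5 gaps between 6 units is either a break or not: 2^5 = 32.

32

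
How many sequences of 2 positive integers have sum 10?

By stars and bars with positive parts, the count is C(9,1) = 9.

9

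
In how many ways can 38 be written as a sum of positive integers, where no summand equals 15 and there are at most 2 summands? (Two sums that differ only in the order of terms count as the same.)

They are:
38
37,1
36,2
35,3
34,4
33,5
32,6
31,7
30,8
29,9
28,10
27,11
26,12
25,13
24,14
22,16
21,17
20,18
19,19

19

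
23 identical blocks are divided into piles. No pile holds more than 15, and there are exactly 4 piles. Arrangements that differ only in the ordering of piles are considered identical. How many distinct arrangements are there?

Direct enumeration gives 83 partitions.

83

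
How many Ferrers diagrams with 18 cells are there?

Counting exhaustively, 385 partitions satisfy the conditions.

385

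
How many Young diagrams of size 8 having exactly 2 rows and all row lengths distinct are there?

They are:
1,7
2,6
3,5

3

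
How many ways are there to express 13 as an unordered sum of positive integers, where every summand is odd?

The partitions of 13 that satisfy the conditions:
13
11+1+1
9+3+1
9+1+1+1+1
7+5+1
7+3+3
7+3+1+1+1
7+1+1+1+1+1+1
5+5+3
5+5+1+1+1
5+3+3+1+1
5+3+1+1+1+1+1
5+1+1+1+1+1+1+1+1
3+3+3+3+1
3+3+3+1+1+1+1
3+3+1+1+1+1+1+1+1
3+1+1+1+1+1+1+1+1+1+1
1+1+1+1+1+1+1+1+1+1+1+1+1
Counting gives 18.

18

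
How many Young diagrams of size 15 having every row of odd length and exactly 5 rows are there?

7

They are:
11, 1, 1, 1, 1
9, 3, 1, 1, 1
7, 5, 1, 1, 1
7, 3, 3, 1, 1
5, 5, 3, 1, 1
5, 3, 3, 3, 1
3, 3, 3, 3, 3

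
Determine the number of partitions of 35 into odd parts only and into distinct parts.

29

A partial list (first 12 by largest part):
35
31,3,1
29,5,1
27,7,1
27,5,3
25,9,1
25,7,3
23,11,1
23,9,3
23,7,5
21,13,1
21,11,3
…and 17 more, for 29 total.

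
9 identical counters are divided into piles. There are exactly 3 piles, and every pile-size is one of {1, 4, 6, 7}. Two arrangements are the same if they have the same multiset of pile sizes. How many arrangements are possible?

2

The partitions of 9 that satisfy the conditions:
7 + 1 + 1
4 + 4 + 1
That's 2 in total.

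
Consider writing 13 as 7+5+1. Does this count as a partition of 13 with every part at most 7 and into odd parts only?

The parts sum to 13, and the condition 'no summand exceeds 7' holds; the condition 'every summand is odd' holds.

Yes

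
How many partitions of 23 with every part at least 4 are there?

39

There are too many to list fully; the first 12 (by largest part) are:
23
4,19
5,18
6,17
7,16
8,15
4,4,15
9,14
4,5,14
10,13
4,6,13
5,5,13
…and 27 more, for 39 total.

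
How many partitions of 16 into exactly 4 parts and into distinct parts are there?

9

Listing the qualifying partitions of 16:
10, 3, 2, 1
9, 4, 2, 1
8, 5, 2, 1
8, 4, 3, 1
7, 6, 2, 1
7, 5, 3, 1
7, 4, 3, 2
6, 5, 4, 1
6, 5, 3, 2
Counting gives 9.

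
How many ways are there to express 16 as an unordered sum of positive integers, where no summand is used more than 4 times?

164

A full systematic count gives 164.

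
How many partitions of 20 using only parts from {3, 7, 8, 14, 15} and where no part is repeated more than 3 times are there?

2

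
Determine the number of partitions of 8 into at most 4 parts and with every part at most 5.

Enumerating:
3+5
1+2+5
1+1+1+5
4+4
1+3+4
2+2+4
1+1+2+4
2+3+3
1+1+3+3
1+2+2+3
2+2+2+2
That's 11 in total.

11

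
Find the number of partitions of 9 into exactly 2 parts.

4

Enumerating:
1,8
2,7
3,6
4,5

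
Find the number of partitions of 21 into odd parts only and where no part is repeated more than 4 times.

41

A partial list (first 12 by largest part):
21
1+1+19
1+3+17
1+1+1+1+17
1+5+15
3+3+15
1+1+1+3+15
1+7+13
3+5+13
1+1+1+5+13
1+1+3+3+13
1+9+11
…and 29 more, for 41 total.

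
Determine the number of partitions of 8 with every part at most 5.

They are:
3 + 5
1 + 2 + 5
1 + 1 + 1 + 5
4 + 4
1 + 3 + 4
2 + 2 + 4
1 + 1 + 2 + 4
1 + 1 + 1 + 1 + 4
2 + 3 + 3
1 + 1 + 3 + 3
1 + 2 + 2 + 3
1 + 1 + 1 + 2 + 3
1 + 1 + 1 + 1 + 1 + 3
2 + 2 + 2 + 2
1 + 1 + 2 + 2 + 2
1 + 1 + 1 + 1 + 2 + 2
1 + 1 + 1 + 1 + 1 + 1 + 2
1 + 1 + 1 + 1 + 1 + 1 + 1 + 1

18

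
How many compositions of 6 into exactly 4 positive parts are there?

Place 3 bars in the 5 internal gaps of a row of 6 dots: C(5,3) = 10.

10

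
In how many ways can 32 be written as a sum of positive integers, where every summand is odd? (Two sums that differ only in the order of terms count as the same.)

Enumerating by decreasing first part gives 390 partitions in all.

390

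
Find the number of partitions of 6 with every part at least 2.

4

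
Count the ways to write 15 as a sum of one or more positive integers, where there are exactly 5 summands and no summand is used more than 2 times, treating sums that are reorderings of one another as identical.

The partitions of 15 that satisfy the conditions:
9+2+2+1+1
8+3+2+1+1
7+4+2+1+1
7+3+3+1+1
7+3+2+2+1
6+5+2+1+1
6+4+3+1+1
6+4+2+2+1
6+3+3+2+1
5+5+3+1+1
5+5+2+2+1
5+4+4+1+1
5+4+3+2+1
5+3+3+2+2
4+4+3+3+1
4+4+3+2+2

16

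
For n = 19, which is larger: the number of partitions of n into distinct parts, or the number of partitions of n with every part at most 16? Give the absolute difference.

Partitions of 19 into distinct parts: 54.
Partitions of 19 with every part at most 16: 486.
|54 − 486| = 432.

432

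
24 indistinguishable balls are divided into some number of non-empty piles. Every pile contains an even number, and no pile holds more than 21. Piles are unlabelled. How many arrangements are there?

Direct enumeration gives 75 partitions.

75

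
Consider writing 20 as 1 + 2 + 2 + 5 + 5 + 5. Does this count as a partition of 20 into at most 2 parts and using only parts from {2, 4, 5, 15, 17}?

No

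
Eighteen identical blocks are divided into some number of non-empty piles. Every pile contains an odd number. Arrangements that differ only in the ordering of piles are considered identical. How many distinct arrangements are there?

There are too many to list fully; the first 12 (by largest part) are:
17+1
15+3
15+1+1+1
13+5
13+3+1+1
13+1+1+1+1+1
11+7
11+5+1+1
11+3+3+1
11+3+1+1+1+1
11+1+1+1+1+1+1+1
9+9
…and 34 more, for 46 total.

46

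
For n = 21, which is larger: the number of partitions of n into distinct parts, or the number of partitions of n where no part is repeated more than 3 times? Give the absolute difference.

319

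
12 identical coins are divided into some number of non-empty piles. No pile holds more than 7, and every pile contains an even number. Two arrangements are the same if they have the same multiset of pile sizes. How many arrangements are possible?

7

The partitions of 12 that satisfy the conditions:
6 + 6
6 + 4 + 2
6 + 2 + 2 + 2
4 + 4 + 4
4 + 4 + 2 + 2
4 + 2 + 2 + 2 + 2
2 + 2 + 2 + 2 + 2 + 2
That's 7 in total.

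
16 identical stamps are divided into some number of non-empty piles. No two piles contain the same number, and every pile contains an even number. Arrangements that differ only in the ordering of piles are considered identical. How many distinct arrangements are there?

They are:
16
2, 14
4, 12
6, 10
2, 4, 10
2, 6, 8
Counting gives 6.

6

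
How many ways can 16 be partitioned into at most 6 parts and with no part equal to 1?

A partial list (first 12 by largest part):
16
14, 2
13, 3
12, 4
12, 2, 2
11, 5
11, 3, 2
10, 6
10, 4, 2
10, 3, 3
10, 2, 2, 2
9, 7
…and 40 more, for 52 total.

52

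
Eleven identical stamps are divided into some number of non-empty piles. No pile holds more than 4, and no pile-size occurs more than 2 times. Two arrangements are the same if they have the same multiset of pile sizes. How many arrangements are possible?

6

Listing the qualifying partitions of 11:
4, 4, 3
4, 4, 2, 1
4, 3, 3, 1
4, 3, 2, 2
4, 3, 2, 1, 1
3, 3, 2, 2, 1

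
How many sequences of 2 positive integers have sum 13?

Place 1 bars in the 12 internal gaps of a row of 13 dots: C(12,1) = 12.

12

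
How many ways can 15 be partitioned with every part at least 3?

Listing the qualifying partitions of 15:
15
3, 12
4, 11
5, 10
6, 9
3, 3, 9
7, 8
3, 4, 8
3, 5, 7
4, 4, 7
3, 6, 6
4, 5, 6
3, 3, 3, 6
5, 5, 5
3, 3, 4, 5
3, 4, 4, 4
3, 3, 3, 3, 3

17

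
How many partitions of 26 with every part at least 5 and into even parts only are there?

10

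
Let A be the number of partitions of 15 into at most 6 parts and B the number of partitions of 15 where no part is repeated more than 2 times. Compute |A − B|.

40

Partitions of 15 into at most 6 parts: 110.
Partitions of 15 where no part is repeated more than 2 times: 70.
|110 − 70| = 40.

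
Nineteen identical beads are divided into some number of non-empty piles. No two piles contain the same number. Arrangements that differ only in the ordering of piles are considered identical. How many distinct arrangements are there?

There are too many to list fully; the first 12 (by largest part) are:
19
1, 18
2, 17
3, 16
1, 2, 16
4, 15
1, 3, 15
5, 14
1, 4, 14
2, 3, 14
6, 13
1, 5, 13
…and 42 more, for 54 total.

54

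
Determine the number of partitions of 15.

176

Enumerating by decreasing first part gives 176 partitions in all.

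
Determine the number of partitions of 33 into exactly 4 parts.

270

There are 270 such partitions.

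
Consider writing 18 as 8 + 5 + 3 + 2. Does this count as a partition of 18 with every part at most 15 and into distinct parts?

The parts sum to 18, and the condition 'no summand exceeds 15' holds; the condition 'all summands are distinct' holds.

Yes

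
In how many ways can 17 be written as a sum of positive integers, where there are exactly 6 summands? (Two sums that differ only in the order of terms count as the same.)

44

A partial list (first 12 by largest part):
12 + 1 + 1 + 1 + 1 + 1
11 + 2 + 1 + 1 + 1 + 1
10 + 3 + 1 + 1 + 1 + 1
10 + 2 + 2 + 1 + 1 + 1
9 + 4 + 1 + 1 + 1 + 1
9 + 3 + 2 + 1 + 1 + 1
9 + 2 + 2 + 2 + 1 + 1
8 + 5 + 1 + 1 + 1 + 1
8 + 4 + 2 + 1 + 1 + 1
8 + 3 + 3 + 1 + 1 + 1
8 + 3 + 2 + 2 + 1 + 1
8 + 2 + 2 + 2 + 2 + 1
…and 32 more, for 44 total.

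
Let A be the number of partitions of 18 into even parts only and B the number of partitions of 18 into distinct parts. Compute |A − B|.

16

Partitions of 18 into even parts only: 30.
Partitions of 18 into distinct parts: 46.
|30 − 46| = 16.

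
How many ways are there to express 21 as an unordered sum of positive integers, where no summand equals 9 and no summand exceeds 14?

685

Counting exhaustively, 685 partitions satisfy the conditions.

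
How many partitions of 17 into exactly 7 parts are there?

A partial list (first 12 by largest part):
11+1+1+1+1+1+1
10+2+1+1+1+1+1
9+3+1+1+1+1+1
9+2+2+1+1+1+1
8+4+1+1+1+1+1
8+3+2+1+1+1+1
8+2+2+2+1+1+1
7+5+1+1+1+1+1
7+4+2+1+1+1+1
7+3+3+1+1+1+1
7+3+2+2+1+1+1
7+2+2+2+2+1+1
…and 26 more, for 38 total.

38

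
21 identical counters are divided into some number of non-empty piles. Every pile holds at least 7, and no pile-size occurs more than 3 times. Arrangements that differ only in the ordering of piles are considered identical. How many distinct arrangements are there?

6

Enumerating:
21
14+7
13+8
12+9
11+10
7+7+7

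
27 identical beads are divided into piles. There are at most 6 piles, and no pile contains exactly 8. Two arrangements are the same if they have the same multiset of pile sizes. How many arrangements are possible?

647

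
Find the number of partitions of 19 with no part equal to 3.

259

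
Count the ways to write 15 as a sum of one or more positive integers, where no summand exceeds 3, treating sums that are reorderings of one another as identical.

27

There are too many to list fully; the first 12 (by largest part) are:
3,3,3,3,3
3,3,3,3,2,1
3,3,3,3,1,1,1
3,3,3,2,2,2
3,3,3,2,2,1,1
3,3,3,2,1,1,1,1
3,3,3,1,1,1,1,1,1
3,3,2,2,2,2,1
3,3,2,2,2,1,1,1
3,3,2,2,1,1,1,1,1
3,3,2,1,1,1,1,1,1,1
3,3,1,1,1,1,1,1,1,1,1
…and 15 more, for 27 total.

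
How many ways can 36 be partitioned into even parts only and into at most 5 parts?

141

A full systematic count gives 141.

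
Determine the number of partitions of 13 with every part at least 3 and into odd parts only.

The partitions of 13 that satisfy the conditions:
13
7+3+3
5+5+3

3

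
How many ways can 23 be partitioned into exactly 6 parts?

A full systematic count gives 163.

163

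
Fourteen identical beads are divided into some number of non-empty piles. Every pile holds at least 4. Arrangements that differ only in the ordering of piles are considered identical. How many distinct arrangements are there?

They are:
14
10+4
9+5
8+6
7+7
6+4+4
5+5+4

7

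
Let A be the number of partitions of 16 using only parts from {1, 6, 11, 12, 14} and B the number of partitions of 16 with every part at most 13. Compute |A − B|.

Partitions of 16 using only parts from {1, 6, 11, 12, 14}: 6.
Partitions of 16 with every part at most 13: 227.
|6 − 227| = 221.

221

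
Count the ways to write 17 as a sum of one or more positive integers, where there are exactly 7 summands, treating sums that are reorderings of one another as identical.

38

A partial list (first 12 by largest part):
1, 1, 1, 1, 1, 1, 11
1, 1, 1, 1, 1, 2, 10
1, 1, 1, 1, 1, 3, 9
1, 1, 1, 1, 2, 2, 9
1, 1, 1, 1, 1, 4, 8
1, 1, 1, 1, 2, 3, 8
1, 1, 1, 2, 2, 2, 8
1, 1, 1, 1, 1, 5, 7
1, 1, 1, 1, 2, 4, 7
1, 1, 1, 1, 3, 3, 7
1, 1, 1, 2, 2, 3, 7
1, 1, 2, 2, 2, 2, 7
…and 26 more, for 38 total.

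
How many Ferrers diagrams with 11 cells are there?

56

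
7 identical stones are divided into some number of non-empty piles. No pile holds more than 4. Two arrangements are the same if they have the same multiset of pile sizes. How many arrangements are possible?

They are:
4,3
4,2,1
4,1,1,1
3,3,1
3,2,2
3,2,1,1
3,1,1,1,1
2,2,2,1
2,2,1,1,1
2,1,1,1,1,1
1,1,1,1,1,1,1
Counting gives 11.

11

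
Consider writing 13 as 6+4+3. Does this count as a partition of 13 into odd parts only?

The parts sum to 13, and the condition 'every summand is odd' is violated.

No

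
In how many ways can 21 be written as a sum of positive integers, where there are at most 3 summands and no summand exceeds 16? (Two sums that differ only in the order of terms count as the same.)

A partial list (first 12 by largest part):
5,16
1,4,16
2,3,16
6,15
1,5,15
2,4,15
3,3,15
7,14
1,6,14
2,5,14
3,4,14
8,13
…and 27 more, for 39 total.

39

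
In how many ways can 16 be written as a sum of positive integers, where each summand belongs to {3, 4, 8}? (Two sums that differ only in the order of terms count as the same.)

Listing the qualifying partitions of 16:
8, 8
8, 4, 4
4, 4, 4, 4
4, 3, 3, 3, 3

4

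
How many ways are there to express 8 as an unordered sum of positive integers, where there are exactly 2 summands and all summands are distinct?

3

They are:
7 + 1
6 + 2
5 + 3
Counting gives 3.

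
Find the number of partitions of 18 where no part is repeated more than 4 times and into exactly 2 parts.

Enumerating:
17,1
16,2
15,3
14,4
13,5
12,6
11,7
10,8
9,9

9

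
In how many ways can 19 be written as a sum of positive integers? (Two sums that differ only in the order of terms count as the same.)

490

A full systematic count gives 490.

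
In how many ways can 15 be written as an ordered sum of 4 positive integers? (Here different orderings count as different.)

By stars and bars with positive parts, the count is C(14,3) = 364.

364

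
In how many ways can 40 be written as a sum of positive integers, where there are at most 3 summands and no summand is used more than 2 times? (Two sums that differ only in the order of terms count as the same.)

Direct enumeration gives 154 partitions.

154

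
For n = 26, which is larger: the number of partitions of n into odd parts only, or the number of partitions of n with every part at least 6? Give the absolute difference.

144

Partitions of 26 into odd parts only: 165.
Partitions of 26 with every part at least 6: 21.
|165 − 21| = 144.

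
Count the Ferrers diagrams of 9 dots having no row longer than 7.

28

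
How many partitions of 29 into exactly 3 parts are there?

70

A partial list (first 12 by largest part):
27 + 1 + 1
26 + 2 + 1
25 + 3 + 1
25 + 2 + 2
24 + 4 + 1
24 + 3 + 2
23 + 5 + 1
23 + 4 + 2
23 + 3 + 3
22 + 6 + 1
22 + 5 + 2
22 + 4 + 3
…and 58 more, for 70 total.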